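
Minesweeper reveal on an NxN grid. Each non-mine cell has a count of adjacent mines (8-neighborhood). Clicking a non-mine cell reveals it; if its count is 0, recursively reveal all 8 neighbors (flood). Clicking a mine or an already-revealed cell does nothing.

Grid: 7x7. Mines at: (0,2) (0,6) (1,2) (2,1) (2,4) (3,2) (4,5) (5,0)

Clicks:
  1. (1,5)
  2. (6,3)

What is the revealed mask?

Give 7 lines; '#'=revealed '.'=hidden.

Answer: .......
.....#.
.......
.......
.####..
.######
.######

Derivation:
Click 1 (1,5) count=2: revealed 1 new [(1,5)] -> total=1
Click 2 (6,3) count=0: revealed 16 new [(4,1) (4,2) (4,3) (4,4) (5,1) (5,2) (5,3) (5,4) (5,5) (5,6) (6,1) (6,2) (6,3) (6,4) (6,5) (6,6)] -> total=17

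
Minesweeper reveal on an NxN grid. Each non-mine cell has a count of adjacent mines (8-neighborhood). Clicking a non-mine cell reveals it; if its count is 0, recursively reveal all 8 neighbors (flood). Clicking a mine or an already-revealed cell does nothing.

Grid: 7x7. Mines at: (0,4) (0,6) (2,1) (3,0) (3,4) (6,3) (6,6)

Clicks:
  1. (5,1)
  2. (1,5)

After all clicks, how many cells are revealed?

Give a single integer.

Click 1 (5,1) count=0: revealed 14 new [(3,1) (3,2) (3,3) (4,0) (4,1) (4,2) (4,3) (5,0) (5,1) (5,2) (5,3) (6,0) (6,1) (6,2)] -> total=14
Click 2 (1,5) count=2: revealed 1 new [(1,5)] -> total=15

Answer: 15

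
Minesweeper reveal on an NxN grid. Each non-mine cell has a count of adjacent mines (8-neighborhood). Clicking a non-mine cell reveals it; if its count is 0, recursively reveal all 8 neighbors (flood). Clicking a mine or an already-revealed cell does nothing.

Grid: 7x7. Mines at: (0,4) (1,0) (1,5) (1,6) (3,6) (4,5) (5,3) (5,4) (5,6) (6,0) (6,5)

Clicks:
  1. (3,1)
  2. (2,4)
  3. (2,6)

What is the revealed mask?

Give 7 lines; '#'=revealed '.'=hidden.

Click 1 (3,1) count=0: revealed 25 new [(0,1) (0,2) (0,3) (1,1) (1,2) (1,3) (1,4) (2,0) (2,1) (2,2) (2,3) (2,4) (3,0) (3,1) (3,2) (3,3) (3,4) (4,0) (4,1) (4,2) (4,3) (4,4) (5,0) (5,1) (5,2)] -> total=25
Click 2 (2,4) count=1: revealed 0 new [(none)] -> total=25
Click 3 (2,6) count=3: revealed 1 new [(2,6)] -> total=26

Answer: .###...
.####..
#####.#
#####..
#####..
###....
.......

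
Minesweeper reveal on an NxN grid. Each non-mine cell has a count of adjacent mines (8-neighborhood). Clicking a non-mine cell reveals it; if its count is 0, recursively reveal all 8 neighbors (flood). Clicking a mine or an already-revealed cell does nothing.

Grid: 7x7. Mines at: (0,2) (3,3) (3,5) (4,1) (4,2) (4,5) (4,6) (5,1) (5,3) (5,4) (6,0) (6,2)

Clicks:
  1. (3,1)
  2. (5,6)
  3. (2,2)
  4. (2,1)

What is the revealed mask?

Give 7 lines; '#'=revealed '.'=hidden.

Answer: ##.....
###....
###....
###....
.......
......#
.......

Derivation:
Click 1 (3,1) count=2: revealed 1 new [(3,1)] -> total=1
Click 2 (5,6) count=2: revealed 1 new [(5,6)] -> total=2
Click 3 (2,2) count=1: revealed 1 new [(2,2)] -> total=3
Click 4 (2,1) count=0: revealed 9 new [(0,0) (0,1) (1,0) (1,1) (1,2) (2,0) (2,1) (3,0) (3,2)] -> total=12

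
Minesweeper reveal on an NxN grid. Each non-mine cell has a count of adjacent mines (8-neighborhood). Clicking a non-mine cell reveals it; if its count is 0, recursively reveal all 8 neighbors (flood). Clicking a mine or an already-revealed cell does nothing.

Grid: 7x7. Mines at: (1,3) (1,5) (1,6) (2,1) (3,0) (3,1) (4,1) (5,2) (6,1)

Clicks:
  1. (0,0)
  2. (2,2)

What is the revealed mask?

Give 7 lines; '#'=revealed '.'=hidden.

Click 1 (0,0) count=0: revealed 6 new [(0,0) (0,1) (0,2) (1,0) (1,1) (1,2)] -> total=6
Click 2 (2,2) count=3: revealed 1 new [(2,2)] -> total=7

Answer: ###....
###....
..#....
.......
.......
.......
.......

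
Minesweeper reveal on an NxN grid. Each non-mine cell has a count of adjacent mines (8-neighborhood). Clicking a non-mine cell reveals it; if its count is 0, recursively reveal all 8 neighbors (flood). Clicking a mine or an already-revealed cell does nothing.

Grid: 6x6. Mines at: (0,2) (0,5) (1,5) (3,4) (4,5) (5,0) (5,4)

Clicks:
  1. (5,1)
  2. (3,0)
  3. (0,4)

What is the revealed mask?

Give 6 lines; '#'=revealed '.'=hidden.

Answer: ##..#.
####..
####..
####..
####..
.###..

Derivation:
Click 1 (5,1) count=1: revealed 1 new [(5,1)] -> total=1
Click 2 (3,0) count=0: revealed 20 new [(0,0) (0,1) (1,0) (1,1) (1,2) (1,3) (2,0) (2,1) (2,2) (2,3) (3,0) (3,1) (3,2) (3,3) (4,0) (4,1) (4,2) (4,3) (5,2) (5,3)] -> total=21
Click 3 (0,4) count=2: revealed 1 new [(0,4)] -> total=22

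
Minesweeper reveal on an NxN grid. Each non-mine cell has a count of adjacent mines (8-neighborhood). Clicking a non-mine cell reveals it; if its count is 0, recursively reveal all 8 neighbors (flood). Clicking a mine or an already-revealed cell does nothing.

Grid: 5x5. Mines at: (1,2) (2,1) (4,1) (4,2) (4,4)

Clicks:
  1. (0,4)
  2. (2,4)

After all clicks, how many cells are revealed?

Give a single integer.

Click 1 (0,4) count=0: revealed 8 new [(0,3) (0,4) (1,3) (1,4) (2,3) (2,4) (3,3) (3,4)] -> total=8
Click 2 (2,4) count=0: revealed 0 new [(none)] -> total=8

Answer: 8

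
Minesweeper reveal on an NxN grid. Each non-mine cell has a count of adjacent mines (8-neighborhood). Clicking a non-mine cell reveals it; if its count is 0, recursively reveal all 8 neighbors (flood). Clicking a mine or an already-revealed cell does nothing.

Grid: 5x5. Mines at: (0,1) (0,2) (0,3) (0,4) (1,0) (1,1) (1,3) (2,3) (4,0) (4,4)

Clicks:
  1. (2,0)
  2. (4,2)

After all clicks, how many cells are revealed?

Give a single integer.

Answer: 7

Derivation:
Click 1 (2,0) count=2: revealed 1 new [(2,0)] -> total=1
Click 2 (4,2) count=0: revealed 6 new [(3,1) (3,2) (3,3) (4,1) (4,2) (4,3)] -> total=7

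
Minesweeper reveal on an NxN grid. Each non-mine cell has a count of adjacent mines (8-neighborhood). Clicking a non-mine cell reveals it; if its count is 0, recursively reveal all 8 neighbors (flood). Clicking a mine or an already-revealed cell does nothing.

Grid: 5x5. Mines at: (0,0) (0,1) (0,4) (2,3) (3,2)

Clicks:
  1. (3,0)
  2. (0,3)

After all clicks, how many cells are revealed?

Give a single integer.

Click 1 (3,0) count=0: revealed 8 new [(1,0) (1,1) (2,0) (2,1) (3,0) (3,1) (4,0) (4,1)] -> total=8
Click 2 (0,3) count=1: revealed 1 new [(0,3)] -> total=9

Answer: 9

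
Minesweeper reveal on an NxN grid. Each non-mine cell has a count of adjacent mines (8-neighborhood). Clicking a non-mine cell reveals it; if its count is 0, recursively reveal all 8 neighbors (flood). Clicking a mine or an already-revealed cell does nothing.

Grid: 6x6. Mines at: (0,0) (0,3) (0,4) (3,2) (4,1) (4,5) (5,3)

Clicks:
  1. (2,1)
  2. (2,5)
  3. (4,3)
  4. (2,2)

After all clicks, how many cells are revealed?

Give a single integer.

Answer: 12

Derivation:
Click 1 (2,1) count=1: revealed 1 new [(2,1)] -> total=1
Click 2 (2,5) count=0: revealed 9 new [(1,3) (1,4) (1,5) (2,3) (2,4) (2,5) (3,3) (3,4) (3,5)] -> total=10
Click 3 (4,3) count=2: revealed 1 new [(4,3)] -> total=11
Click 4 (2,2) count=1: revealed 1 new [(2,2)] -> total=12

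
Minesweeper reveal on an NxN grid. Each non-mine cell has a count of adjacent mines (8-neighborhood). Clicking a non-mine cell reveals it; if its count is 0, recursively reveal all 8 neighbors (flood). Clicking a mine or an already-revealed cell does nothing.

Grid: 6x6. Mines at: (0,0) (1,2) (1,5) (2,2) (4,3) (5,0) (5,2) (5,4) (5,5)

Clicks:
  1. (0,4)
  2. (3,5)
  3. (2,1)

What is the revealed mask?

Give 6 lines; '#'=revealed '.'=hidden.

Click 1 (0,4) count=1: revealed 1 new [(0,4)] -> total=1
Click 2 (3,5) count=0: revealed 6 new [(2,4) (2,5) (3,4) (3,5) (4,4) (4,5)] -> total=7
Click 3 (2,1) count=2: revealed 1 new [(2,1)] -> total=8

Answer: ....#.
......
.#..##
....##
....##
......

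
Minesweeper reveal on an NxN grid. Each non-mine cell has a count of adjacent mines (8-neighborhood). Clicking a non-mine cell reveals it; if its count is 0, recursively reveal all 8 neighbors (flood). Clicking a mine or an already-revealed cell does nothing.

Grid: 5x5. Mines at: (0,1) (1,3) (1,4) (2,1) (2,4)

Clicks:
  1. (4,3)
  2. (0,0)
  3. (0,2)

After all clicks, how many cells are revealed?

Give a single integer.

Click 1 (4,3) count=0: revealed 10 new [(3,0) (3,1) (3,2) (3,3) (3,4) (4,0) (4,1) (4,2) (4,3) (4,4)] -> total=10
Click 2 (0,0) count=1: revealed 1 new [(0,0)] -> total=11
Click 3 (0,2) count=2: revealed 1 new [(0,2)] -> total=12

Answer: 12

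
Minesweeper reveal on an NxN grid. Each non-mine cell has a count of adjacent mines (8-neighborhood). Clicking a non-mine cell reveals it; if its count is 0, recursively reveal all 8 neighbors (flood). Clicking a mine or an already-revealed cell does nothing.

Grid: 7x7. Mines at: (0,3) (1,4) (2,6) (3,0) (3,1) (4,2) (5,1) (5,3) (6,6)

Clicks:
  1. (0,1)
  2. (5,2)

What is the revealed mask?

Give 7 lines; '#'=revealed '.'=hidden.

Click 1 (0,1) count=0: revealed 9 new [(0,0) (0,1) (0,2) (1,0) (1,1) (1,2) (2,0) (2,1) (2,2)] -> total=9
Click 2 (5,2) count=3: revealed 1 new [(5,2)] -> total=10

Answer: ###....
###....
###....
.......
.......
..#....
.......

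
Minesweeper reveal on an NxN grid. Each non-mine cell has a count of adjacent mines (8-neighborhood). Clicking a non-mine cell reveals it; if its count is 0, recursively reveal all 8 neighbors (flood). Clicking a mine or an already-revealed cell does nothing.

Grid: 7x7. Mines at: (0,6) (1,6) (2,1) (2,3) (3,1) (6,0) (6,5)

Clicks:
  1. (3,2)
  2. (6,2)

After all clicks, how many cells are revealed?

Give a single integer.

Click 1 (3,2) count=3: revealed 1 new [(3,2)] -> total=1
Click 2 (6,2) count=0: revealed 23 new [(2,4) (2,5) (2,6) (3,3) (3,4) (3,5) (3,6) (4,1) (4,2) (4,3) (4,4) (4,5) (4,6) (5,1) (5,2) (5,3) (5,4) (5,5) (5,6) (6,1) (6,2) (6,3) (6,4)] -> total=24

Answer: 24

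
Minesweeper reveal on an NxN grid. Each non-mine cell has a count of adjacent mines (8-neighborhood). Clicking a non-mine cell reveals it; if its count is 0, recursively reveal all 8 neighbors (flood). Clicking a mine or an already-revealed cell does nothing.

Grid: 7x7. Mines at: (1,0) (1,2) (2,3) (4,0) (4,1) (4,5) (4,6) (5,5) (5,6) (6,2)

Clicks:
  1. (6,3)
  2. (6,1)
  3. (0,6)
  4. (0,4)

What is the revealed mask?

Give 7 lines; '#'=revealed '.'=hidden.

Answer: ...####
...####
....###
....###
.......
.......
.#.#...

Derivation:
Click 1 (6,3) count=1: revealed 1 new [(6,3)] -> total=1
Click 2 (6,1) count=1: revealed 1 new [(6,1)] -> total=2
Click 3 (0,6) count=0: revealed 14 new [(0,3) (0,4) (0,5) (0,6) (1,3) (1,4) (1,5) (1,6) (2,4) (2,5) (2,6) (3,4) (3,5) (3,6)] -> total=16
Click 4 (0,4) count=0: revealed 0 new [(none)] -> total=16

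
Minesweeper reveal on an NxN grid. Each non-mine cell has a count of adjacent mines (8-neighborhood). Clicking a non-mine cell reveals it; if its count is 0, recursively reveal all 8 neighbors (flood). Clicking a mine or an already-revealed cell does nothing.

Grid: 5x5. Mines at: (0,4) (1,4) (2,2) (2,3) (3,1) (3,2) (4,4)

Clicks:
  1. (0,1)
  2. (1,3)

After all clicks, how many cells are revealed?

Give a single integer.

Click 1 (0,1) count=0: revealed 10 new [(0,0) (0,1) (0,2) (0,3) (1,0) (1,1) (1,2) (1,3) (2,0) (2,1)] -> total=10
Click 2 (1,3) count=4: revealed 0 new [(none)] -> total=10

Answer: 10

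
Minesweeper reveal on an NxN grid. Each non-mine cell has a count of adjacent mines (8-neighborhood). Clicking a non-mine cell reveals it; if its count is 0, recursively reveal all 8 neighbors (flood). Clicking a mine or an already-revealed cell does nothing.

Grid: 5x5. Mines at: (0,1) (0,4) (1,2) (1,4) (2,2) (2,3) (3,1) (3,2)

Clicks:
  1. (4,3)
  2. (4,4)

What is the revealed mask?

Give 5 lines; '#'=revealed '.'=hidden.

Answer: .....
.....
.....
...##
...##

Derivation:
Click 1 (4,3) count=1: revealed 1 new [(4,3)] -> total=1
Click 2 (4,4) count=0: revealed 3 new [(3,3) (3,4) (4,4)] -> total=4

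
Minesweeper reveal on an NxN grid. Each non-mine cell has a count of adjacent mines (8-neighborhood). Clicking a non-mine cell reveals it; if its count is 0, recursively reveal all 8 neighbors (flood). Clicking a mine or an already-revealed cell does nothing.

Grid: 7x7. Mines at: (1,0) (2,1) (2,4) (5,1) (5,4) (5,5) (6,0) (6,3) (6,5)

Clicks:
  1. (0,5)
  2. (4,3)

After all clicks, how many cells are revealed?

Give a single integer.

Click 1 (0,5) count=0: revealed 18 new [(0,1) (0,2) (0,3) (0,4) (0,5) (0,6) (1,1) (1,2) (1,3) (1,4) (1,5) (1,6) (2,5) (2,6) (3,5) (3,6) (4,5) (4,6)] -> total=18
Click 2 (4,3) count=1: revealed 1 new [(4,3)] -> total=19

Answer: 19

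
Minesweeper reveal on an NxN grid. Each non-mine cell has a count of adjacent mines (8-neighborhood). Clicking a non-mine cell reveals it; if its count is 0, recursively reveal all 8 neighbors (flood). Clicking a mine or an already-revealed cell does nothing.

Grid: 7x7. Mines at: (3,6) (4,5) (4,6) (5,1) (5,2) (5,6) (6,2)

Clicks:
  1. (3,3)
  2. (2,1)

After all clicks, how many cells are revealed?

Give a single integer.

Click 1 (3,3) count=0: revealed 32 new [(0,0) (0,1) (0,2) (0,3) (0,4) (0,5) (0,6) (1,0) (1,1) (1,2) (1,3) (1,4) (1,5) (1,6) (2,0) (2,1) (2,2) (2,3) (2,4) (2,5) (2,6) (3,0) (3,1) (3,2) (3,3) (3,4) (3,5) (4,0) (4,1) (4,2) (4,3) (4,4)] -> total=32
Click 2 (2,1) count=0: revealed 0 new [(none)] -> total=32

Answer: 32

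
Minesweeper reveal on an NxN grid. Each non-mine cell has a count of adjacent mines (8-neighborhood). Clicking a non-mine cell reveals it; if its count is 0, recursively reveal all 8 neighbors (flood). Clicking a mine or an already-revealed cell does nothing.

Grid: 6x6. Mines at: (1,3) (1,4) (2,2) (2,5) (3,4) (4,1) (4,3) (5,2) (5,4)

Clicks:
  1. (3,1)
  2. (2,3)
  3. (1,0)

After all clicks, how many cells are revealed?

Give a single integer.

Click 1 (3,1) count=2: revealed 1 new [(3,1)] -> total=1
Click 2 (2,3) count=4: revealed 1 new [(2,3)] -> total=2
Click 3 (1,0) count=0: revealed 9 new [(0,0) (0,1) (0,2) (1,0) (1,1) (1,2) (2,0) (2,1) (3,0)] -> total=11

Answer: 11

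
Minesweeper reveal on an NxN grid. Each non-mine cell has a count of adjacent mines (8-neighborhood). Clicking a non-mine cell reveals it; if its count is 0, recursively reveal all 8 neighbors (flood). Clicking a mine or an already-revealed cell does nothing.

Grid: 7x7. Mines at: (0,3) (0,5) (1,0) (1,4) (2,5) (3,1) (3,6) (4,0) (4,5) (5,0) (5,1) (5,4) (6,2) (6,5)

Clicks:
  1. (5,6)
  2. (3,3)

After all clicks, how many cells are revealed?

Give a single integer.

Click 1 (5,6) count=2: revealed 1 new [(5,6)] -> total=1
Click 2 (3,3) count=0: revealed 9 new [(2,2) (2,3) (2,4) (3,2) (3,3) (3,4) (4,2) (4,3) (4,4)] -> total=10

Answer: 10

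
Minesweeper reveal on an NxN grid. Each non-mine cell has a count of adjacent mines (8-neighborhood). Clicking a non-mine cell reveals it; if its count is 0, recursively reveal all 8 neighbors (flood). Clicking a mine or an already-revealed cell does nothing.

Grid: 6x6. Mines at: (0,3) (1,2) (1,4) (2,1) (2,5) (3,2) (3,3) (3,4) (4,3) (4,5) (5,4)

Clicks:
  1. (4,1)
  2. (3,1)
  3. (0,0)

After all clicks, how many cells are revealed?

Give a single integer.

Click 1 (4,1) count=1: revealed 1 new [(4,1)] -> total=1
Click 2 (3,1) count=2: revealed 1 new [(3,1)] -> total=2
Click 3 (0,0) count=0: revealed 4 new [(0,0) (0,1) (1,0) (1,1)] -> total=6

Answer: 6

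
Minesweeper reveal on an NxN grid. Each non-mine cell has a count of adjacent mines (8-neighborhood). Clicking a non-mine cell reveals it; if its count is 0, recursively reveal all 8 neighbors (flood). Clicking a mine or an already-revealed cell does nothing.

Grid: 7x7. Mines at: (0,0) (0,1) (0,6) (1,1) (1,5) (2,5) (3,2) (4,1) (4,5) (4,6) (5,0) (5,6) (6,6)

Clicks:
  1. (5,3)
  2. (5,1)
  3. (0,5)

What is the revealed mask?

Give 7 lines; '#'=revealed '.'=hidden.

Click 1 (5,3) count=0: revealed 13 new [(4,2) (4,3) (4,4) (5,1) (5,2) (5,3) (5,4) (5,5) (6,1) (6,2) (6,3) (6,4) (6,5)] -> total=13
Click 2 (5,1) count=2: revealed 0 new [(none)] -> total=13
Click 3 (0,5) count=2: revealed 1 new [(0,5)] -> total=14

Answer: .....#.
.......
.......
.......
..###..
.#####.
.#####.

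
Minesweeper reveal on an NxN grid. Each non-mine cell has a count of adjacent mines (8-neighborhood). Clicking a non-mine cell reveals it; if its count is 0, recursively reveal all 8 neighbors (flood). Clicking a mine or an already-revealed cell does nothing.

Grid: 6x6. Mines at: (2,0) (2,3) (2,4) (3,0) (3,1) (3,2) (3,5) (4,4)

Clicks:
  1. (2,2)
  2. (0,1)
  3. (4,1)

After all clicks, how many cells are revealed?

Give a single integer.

Click 1 (2,2) count=3: revealed 1 new [(2,2)] -> total=1
Click 2 (0,1) count=0: revealed 12 new [(0,0) (0,1) (0,2) (0,3) (0,4) (0,5) (1,0) (1,1) (1,2) (1,3) (1,4) (1,5)] -> total=13
Click 3 (4,1) count=3: revealed 1 new [(4,1)] -> total=14

Answer: 14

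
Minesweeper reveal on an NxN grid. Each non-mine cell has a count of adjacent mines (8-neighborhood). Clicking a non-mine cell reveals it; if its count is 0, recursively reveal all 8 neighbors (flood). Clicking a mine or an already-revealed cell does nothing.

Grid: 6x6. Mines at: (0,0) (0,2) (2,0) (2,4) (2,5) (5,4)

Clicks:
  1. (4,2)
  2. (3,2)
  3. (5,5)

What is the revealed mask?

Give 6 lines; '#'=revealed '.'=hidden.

Answer: ......
.###..
.###..
####..
####..
####.#

Derivation:
Click 1 (4,2) count=0: revealed 18 new [(1,1) (1,2) (1,3) (2,1) (2,2) (2,3) (3,0) (3,1) (3,2) (3,3) (4,0) (4,1) (4,2) (4,3) (5,0) (5,1) (5,2) (5,3)] -> total=18
Click 2 (3,2) count=0: revealed 0 new [(none)] -> total=18
Click 3 (5,5) count=1: revealed 1 new [(5,5)] -> total=19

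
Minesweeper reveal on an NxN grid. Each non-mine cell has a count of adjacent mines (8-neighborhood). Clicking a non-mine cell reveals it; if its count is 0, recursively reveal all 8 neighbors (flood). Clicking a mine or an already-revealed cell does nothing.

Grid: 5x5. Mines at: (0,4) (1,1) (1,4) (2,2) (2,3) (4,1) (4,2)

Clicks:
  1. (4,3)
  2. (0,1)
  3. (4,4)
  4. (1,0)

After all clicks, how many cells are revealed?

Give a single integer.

Answer: 6

Derivation:
Click 1 (4,3) count=1: revealed 1 new [(4,3)] -> total=1
Click 2 (0,1) count=1: revealed 1 new [(0,1)] -> total=2
Click 3 (4,4) count=0: revealed 3 new [(3,3) (3,4) (4,4)] -> total=5
Click 4 (1,0) count=1: revealed 1 new [(1,0)] -> total=6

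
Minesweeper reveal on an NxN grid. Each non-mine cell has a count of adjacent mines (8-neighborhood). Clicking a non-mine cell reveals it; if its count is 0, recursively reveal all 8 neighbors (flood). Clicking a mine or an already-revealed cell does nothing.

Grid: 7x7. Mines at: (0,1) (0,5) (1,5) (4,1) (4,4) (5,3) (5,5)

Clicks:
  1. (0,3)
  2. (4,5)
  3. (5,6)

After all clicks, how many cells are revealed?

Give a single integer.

Answer: 20

Derivation:
Click 1 (0,3) count=0: revealed 18 new [(0,2) (0,3) (0,4) (1,0) (1,1) (1,2) (1,3) (1,4) (2,0) (2,1) (2,2) (2,3) (2,4) (3,0) (3,1) (3,2) (3,3) (3,4)] -> total=18
Click 2 (4,5) count=2: revealed 1 new [(4,5)] -> total=19
Click 3 (5,6) count=1: revealed 1 new [(5,6)] -> total=20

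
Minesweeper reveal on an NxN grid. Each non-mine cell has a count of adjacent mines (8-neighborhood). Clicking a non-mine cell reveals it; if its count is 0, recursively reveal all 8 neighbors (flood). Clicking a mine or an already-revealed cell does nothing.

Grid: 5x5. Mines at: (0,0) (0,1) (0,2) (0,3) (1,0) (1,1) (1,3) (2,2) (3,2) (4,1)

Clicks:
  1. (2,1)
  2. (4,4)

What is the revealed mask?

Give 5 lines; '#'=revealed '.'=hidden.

Click 1 (2,1) count=4: revealed 1 new [(2,1)] -> total=1
Click 2 (4,4) count=0: revealed 6 new [(2,3) (2,4) (3,3) (3,4) (4,3) (4,4)] -> total=7

Answer: .....
.....
.#.##
...##
...##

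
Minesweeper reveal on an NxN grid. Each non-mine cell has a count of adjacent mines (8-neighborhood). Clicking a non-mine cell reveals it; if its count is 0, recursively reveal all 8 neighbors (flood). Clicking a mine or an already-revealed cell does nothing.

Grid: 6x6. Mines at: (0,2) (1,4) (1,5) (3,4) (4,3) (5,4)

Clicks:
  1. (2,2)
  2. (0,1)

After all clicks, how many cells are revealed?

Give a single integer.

Answer: 20

Derivation:
Click 1 (2,2) count=0: revealed 20 new [(0,0) (0,1) (1,0) (1,1) (1,2) (1,3) (2,0) (2,1) (2,2) (2,3) (3,0) (3,1) (3,2) (3,3) (4,0) (4,1) (4,2) (5,0) (5,1) (5,2)] -> total=20
Click 2 (0,1) count=1: revealed 0 new [(none)] -> total=20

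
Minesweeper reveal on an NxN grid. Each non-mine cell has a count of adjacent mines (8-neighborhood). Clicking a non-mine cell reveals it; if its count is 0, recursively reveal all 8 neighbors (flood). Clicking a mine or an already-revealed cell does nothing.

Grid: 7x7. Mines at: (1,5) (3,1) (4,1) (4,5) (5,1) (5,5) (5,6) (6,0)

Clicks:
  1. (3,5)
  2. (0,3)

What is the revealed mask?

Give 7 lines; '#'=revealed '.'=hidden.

Answer: #####..
#####..
#####..
..####.
..###..
..###..
..###..

Derivation:
Click 1 (3,5) count=1: revealed 1 new [(3,5)] -> total=1
Click 2 (0,3) count=0: revealed 27 new [(0,0) (0,1) (0,2) (0,3) (0,4) (1,0) (1,1) (1,2) (1,3) (1,4) (2,0) (2,1) (2,2) (2,3) (2,4) (3,2) (3,3) (3,4) (4,2) (4,3) (4,4) (5,2) (5,3) (5,4) (6,2) (6,3) (6,4)] -> total=28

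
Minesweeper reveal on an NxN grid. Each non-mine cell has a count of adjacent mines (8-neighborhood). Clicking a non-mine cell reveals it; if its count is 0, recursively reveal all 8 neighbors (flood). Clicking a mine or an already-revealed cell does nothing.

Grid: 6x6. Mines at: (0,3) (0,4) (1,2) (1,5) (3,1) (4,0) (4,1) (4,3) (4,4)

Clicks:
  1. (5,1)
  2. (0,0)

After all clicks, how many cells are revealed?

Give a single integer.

Answer: 7

Derivation:
Click 1 (5,1) count=2: revealed 1 new [(5,1)] -> total=1
Click 2 (0,0) count=0: revealed 6 new [(0,0) (0,1) (1,0) (1,1) (2,0) (2,1)] -> total=7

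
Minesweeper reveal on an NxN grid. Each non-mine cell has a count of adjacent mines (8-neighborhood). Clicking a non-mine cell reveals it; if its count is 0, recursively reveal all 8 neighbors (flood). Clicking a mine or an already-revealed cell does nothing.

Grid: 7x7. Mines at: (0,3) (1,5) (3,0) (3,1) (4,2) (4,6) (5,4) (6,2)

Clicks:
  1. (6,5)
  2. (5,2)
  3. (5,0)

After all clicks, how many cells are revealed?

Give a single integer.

Answer: 8

Derivation:
Click 1 (6,5) count=1: revealed 1 new [(6,5)] -> total=1
Click 2 (5,2) count=2: revealed 1 new [(5,2)] -> total=2
Click 3 (5,0) count=0: revealed 6 new [(4,0) (4,1) (5,0) (5,1) (6,0) (6,1)] -> total=8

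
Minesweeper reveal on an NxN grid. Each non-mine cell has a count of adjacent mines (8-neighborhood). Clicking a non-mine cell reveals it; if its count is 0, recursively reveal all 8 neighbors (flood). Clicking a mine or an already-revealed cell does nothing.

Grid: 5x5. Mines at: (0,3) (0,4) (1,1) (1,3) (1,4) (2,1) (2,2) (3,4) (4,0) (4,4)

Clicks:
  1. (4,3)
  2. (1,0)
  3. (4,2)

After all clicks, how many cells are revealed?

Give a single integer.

Answer: 7

Derivation:
Click 1 (4,3) count=2: revealed 1 new [(4,3)] -> total=1
Click 2 (1,0) count=2: revealed 1 new [(1,0)] -> total=2
Click 3 (4,2) count=0: revealed 5 new [(3,1) (3,2) (3,3) (4,1) (4,2)] -> total=7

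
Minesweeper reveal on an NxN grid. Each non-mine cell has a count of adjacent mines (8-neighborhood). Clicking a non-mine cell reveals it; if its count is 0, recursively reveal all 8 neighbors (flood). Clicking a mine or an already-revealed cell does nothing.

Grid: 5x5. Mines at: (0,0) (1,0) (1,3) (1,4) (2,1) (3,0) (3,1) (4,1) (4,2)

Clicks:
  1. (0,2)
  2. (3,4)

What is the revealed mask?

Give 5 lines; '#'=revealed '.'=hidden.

Answer: ..#..
.....
...##
...##
...##

Derivation:
Click 1 (0,2) count=1: revealed 1 new [(0,2)] -> total=1
Click 2 (3,4) count=0: revealed 6 new [(2,3) (2,4) (3,3) (3,4) (4,3) (4,4)] -> total=7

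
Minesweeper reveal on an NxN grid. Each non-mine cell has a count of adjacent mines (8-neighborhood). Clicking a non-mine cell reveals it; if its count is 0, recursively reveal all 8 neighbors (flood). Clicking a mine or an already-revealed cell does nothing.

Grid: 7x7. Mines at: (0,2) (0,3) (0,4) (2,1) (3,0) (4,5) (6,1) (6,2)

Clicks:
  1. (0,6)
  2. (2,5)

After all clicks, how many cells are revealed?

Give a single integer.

Answer: 26

Derivation:
Click 1 (0,6) count=0: revealed 26 new [(0,5) (0,6) (1,2) (1,3) (1,4) (1,5) (1,6) (2,2) (2,3) (2,4) (2,5) (2,6) (3,1) (3,2) (3,3) (3,4) (3,5) (3,6) (4,1) (4,2) (4,3) (4,4) (5,1) (5,2) (5,3) (5,4)] -> total=26
Click 2 (2,5) count=0: revealed 0 new [(none)] -> total=26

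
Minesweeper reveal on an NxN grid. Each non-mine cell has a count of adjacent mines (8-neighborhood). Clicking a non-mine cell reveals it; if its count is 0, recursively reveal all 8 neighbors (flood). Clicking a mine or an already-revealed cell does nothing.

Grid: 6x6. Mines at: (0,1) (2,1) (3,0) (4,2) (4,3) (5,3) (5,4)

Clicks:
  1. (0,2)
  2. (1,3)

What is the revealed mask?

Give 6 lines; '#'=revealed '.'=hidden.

Click 1 (0,2) count=1: revealed 1 new [(0,2)] -> total=1
Click 2 (1,3) count=0: revealed 17 new [(0,3) (0,4) (0,5) (1,2) (1,3) (1,4) (1,5) (2,2) (2,3) (2,4) (2,5) (3,2) (3,3) (3,4) (3,5) (4,4) (4,5)] -> total=18

Answer: ..####
..####
..####
..####
....##
......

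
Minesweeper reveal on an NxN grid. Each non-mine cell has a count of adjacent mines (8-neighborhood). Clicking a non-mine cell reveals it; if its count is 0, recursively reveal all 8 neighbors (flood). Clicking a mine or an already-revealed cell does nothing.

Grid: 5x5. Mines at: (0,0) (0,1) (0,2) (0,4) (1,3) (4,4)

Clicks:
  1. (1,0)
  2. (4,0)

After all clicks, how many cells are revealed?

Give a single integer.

Answer: 15

Derivation:
Click 1 (1,0) count=2: revealed 1 new [(1,0)] -> total=1
Click 2 (4,0) count=0: revealed 14 new [(1,1) (1,2) (2,0) (2,1) (2,2) (2,3) (3,0) (3,1) (3,2) (3,3) (4,0) (4,1) (4,2) (4,3)] -> total=15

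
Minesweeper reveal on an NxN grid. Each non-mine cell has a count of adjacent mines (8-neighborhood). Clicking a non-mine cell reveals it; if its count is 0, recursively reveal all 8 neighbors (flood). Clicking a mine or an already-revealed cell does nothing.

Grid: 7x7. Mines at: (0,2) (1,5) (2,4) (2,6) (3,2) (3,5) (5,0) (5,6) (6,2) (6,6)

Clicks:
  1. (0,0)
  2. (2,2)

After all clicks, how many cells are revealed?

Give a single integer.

Click 1 (0,0) count=0: revealed 10 new [(0,0) (0,1) (1,0) (1,1) (2,0) (2,1) (3,0) (3,1) (4,0) (4,1)] -> total=10
Click 2 (2,2) count=1: revealed 1 new [(2,2)] -> total=11

Answer: 11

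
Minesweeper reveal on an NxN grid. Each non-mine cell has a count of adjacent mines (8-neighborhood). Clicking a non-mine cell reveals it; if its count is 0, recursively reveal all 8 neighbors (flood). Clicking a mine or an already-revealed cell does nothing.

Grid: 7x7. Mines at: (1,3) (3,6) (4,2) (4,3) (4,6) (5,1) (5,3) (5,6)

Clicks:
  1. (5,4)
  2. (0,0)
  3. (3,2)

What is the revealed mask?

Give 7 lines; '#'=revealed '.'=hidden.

Click 1 (5,4) count=2: revealed 1 new [(5,4)] -> total=1
Click 2 (0,0) count=0: revealed 14 new [(0,0) (0,1) (0,2) (1,0) (1,1) (1,2) (2,0) (2,1) (2,2) (3,0) (3,1) (3,2) (4,0) (4,1)] -> total=15
Click 3 (3,2) count=2: revealed 0 new [(none)] -> total=15

Answer: ###....
###....
###....
###....
##.....
....#..
.......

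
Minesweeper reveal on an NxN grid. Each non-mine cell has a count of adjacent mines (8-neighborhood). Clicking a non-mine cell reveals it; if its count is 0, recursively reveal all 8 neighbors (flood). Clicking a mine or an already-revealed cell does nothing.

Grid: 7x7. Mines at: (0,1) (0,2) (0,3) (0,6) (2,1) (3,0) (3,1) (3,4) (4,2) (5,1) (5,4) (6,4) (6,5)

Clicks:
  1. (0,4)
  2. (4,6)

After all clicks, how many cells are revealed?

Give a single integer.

Answer: 11

Derivation:
Click 1 (0,4) count=1: revealed 1 new [(0,4)] -> total=1
Click 2 (4,6) count=0: revealed 10 new [(1,5) (1,6) (2,5) (2,6) (3,5) (3,6) (4,5) (4,6) (5,5) (5,6)] -> total=11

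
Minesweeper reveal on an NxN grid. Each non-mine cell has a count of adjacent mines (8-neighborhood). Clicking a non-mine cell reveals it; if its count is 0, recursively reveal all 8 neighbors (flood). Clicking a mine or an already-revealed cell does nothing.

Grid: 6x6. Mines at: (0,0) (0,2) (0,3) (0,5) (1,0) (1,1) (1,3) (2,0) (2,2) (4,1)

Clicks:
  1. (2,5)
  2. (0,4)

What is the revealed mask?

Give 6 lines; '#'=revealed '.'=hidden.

Answer: ....#.
....##
...###
..####
..####
..####

Derivation:
Click 1 (2,5) count=0: revealed 17 new [(1,4) (1,5) (2,3) (2,4) (2,5) (3,2) (3,3) (3,4) (3,5) (4,2) (4,3) (4,4) (4,5) (5,2) (5,3) (5,4) (5,5)] -> total=17
Click 2 (0,4) count=3: revealed 1 new [(0,4)] -> total=18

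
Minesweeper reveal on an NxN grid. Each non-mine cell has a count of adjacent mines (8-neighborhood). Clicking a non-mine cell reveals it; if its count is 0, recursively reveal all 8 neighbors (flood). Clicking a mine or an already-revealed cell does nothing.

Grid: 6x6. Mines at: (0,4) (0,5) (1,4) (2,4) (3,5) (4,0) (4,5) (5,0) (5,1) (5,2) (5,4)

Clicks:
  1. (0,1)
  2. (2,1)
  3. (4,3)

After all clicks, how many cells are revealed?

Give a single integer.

Click 1 (0,1) count=0: revealed 19 new [(0,0) (0,1) (0,2) (0,3) (1,0) (1,1) (1,2) (1,3) (2,0) (2,1) (2,2) (2,3) (3,0) (3,1) (3,2) (3,3) (4,1) (4,2) (4,3)] -> total=19
Click 2 (2,1) count=0: revealed 0 new [(none)] -> total=19
Click 3 (4,3) count=2: revealed 0 new [(none)] -> total=19

Answer: 19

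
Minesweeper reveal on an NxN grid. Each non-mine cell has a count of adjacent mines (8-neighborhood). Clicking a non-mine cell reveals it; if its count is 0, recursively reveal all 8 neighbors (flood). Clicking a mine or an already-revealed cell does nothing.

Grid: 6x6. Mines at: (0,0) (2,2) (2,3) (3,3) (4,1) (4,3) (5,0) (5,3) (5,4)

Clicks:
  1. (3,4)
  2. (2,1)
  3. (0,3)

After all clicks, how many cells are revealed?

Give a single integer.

Click 1 (3,4) count=3: revealed 1 new [(3,4)] -> total=1
Click 2 (2,1) count=1: revealed 1 new [(2,1)] -> total=2
Click 3 (0,3) count=0: revealed 15 new [(0,1) (0,2) (0,3) (0,4) (0,5) (1,1) (1,2) (1,3) (1,4) (1,5) (2,4) (2,5) (3,5) (4,4) (4,5)] -> total=17

Answer: 17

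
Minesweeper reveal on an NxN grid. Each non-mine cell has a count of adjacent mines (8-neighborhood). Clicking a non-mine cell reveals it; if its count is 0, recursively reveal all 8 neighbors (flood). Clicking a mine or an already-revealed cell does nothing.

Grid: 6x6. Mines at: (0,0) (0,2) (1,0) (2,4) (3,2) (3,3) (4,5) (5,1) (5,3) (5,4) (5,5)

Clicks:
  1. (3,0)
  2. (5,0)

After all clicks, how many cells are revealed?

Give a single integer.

Click 1 (3,0) count=0: revealed 6 new [(2,0) (2,1) (3,0) (3,1) (4,0) (4,1)] -> total=6
Click 2 (5,0) count=1: revealed 1 new [(5,0)] -> total=7

Answer: 7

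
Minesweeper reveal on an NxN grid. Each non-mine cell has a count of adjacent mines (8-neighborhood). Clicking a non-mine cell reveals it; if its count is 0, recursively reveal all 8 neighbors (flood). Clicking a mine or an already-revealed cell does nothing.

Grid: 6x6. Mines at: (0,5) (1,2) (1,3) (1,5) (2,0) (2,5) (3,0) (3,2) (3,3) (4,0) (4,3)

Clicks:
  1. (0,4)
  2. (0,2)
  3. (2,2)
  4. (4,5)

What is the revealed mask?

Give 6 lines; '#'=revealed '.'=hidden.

Click 1 (0,4) count=3: revealed 1 new [(0,4)] -> total=1
Click 2 (0,2) count=2: revealed 1 new [(0,2)] -> total=2
Click 3 (2,2) count=4: revealed 1 new [(2,2)] -> total=3
Click 4 (4,5) count=0: revealed 6 new [(3,4) (3,5) (4,4) (4,5) (5,4) (5,5)] -> total=9

Answer: ..#.#.
......
..#...
....##
....##
....##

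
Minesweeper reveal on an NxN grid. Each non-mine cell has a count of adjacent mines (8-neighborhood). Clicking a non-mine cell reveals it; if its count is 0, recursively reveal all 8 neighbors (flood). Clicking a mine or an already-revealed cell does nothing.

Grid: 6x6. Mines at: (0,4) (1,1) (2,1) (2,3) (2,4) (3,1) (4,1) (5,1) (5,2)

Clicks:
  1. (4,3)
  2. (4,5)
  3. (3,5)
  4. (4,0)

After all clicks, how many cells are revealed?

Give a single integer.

Answer: 10

Derivation:
Click 1 (4,3) count=1: revealed 1 new [(4,3)] -> total=1
Click 2 (4,5) count=0: revealed 8 new [(3,3) (3,4) (3,5) (4,4) (4,5) (5,3) (5,4) (5,5)] -> total=9
Click 3 (3,5) count=1: revealed 0 new [(none)] -> total=9
Click 4 (4,0) count=3: revealed 1 new [(4,0)] -> total=10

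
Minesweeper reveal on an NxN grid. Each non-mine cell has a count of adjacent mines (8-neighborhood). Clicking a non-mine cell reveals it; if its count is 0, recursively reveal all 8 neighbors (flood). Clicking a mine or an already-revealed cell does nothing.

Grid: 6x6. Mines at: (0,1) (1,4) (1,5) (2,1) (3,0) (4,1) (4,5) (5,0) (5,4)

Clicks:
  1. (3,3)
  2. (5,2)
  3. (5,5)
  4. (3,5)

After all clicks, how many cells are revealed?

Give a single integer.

Answer: 12

Derivation:
Click 1 (3,3) count=0: revealed 9 new [(2,2) (2,3) (2,4) (3,2) (3,3) (3,4) (4,2) (4,3) (4,4)] -> total=9
Click 2 (5,2) count=1: revealed 1 new [(5,2)] -> total=10
Click 3 (5,5) count=2: revealed 1 new [(5,5)] -> total=11
Click 4 (3,5) count=1: revealed 1 new [(3,5)] -> total=12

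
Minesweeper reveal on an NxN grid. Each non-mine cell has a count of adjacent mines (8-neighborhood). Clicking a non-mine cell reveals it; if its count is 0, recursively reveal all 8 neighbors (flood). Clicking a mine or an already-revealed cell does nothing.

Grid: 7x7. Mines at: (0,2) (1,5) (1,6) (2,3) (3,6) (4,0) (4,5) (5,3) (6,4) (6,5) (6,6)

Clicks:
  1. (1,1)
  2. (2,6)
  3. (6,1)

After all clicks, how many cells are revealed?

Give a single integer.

Click 1 (1,1) count=1: revealed 1 new [(1,1)] -> total=1
Click 2 (2,6) count=3: revealed 1 new [(2,6)] -> total=2
Click 3 (6,1) count=0: revealed 6 new [(5,0) (5,1) (5,2) (6,0) (6,1) (6,2)] -> total=8

Answer: 8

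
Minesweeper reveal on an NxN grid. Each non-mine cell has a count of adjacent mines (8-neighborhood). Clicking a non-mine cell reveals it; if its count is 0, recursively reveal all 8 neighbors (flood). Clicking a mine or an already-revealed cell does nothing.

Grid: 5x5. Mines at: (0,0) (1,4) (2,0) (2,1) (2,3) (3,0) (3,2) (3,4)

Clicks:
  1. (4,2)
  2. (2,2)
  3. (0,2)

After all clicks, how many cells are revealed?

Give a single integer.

Click 1 (4,2) count=1: revealed 1 new [(4,2)] -> total=1
Click 2 (2,2) count=3: revealed 1 new [(2,2)] -> total=2
Click 3 (0,2) count=0: revealed 6 new [(0,1) (0,2) (0,3) (1,1) (1,2) (1,3)] -> total=8

Answer: 8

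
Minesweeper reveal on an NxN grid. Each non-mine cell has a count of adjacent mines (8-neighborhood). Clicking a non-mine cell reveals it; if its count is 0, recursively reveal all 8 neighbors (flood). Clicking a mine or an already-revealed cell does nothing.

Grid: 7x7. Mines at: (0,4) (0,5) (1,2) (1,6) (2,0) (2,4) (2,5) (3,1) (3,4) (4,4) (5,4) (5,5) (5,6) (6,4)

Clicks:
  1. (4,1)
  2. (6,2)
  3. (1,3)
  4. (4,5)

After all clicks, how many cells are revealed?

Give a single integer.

Answer: 14

Derivation:
Click 1 (4,1) count=1: revealed 1 new [(4,1)] -> total=1
Click 2 (6,2) count=0: revealed 11 new [(4,0) (4,2) (4,3) (5,0) (5,1) (5,2) (5,3) (6,0) (6,1) (6,2) (6,3)] -> total=12
Click 3 (1,3) count=3: revealed 1 new [(1,3)] -> total=13
Click 4 (4,5) count=5: revealed 1 new [(4,5)] -> total=14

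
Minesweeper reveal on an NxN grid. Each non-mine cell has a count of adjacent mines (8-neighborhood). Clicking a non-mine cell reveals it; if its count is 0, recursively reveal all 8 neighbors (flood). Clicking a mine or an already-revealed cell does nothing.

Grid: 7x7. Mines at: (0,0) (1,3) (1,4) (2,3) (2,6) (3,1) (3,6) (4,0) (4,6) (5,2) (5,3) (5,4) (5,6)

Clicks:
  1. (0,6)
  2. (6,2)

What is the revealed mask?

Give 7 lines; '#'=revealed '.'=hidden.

Answer: .....##
.....##
.......
.......
.......
.......
..#....

Derivation:
Click 1 (0,6) count=0: revealed 4 new [(0,5) (0,6) (1,5) (1,6)] -> total=4
Click 2 (6,2) count=2: revealed 1 new [(6,2)] -> total=5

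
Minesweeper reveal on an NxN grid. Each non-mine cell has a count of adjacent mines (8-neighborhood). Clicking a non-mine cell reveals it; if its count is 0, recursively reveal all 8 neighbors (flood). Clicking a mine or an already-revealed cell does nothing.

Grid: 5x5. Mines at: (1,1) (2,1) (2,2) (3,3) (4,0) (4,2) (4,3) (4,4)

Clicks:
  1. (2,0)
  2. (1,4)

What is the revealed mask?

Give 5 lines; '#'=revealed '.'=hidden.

Answer: ..###
..###
#..##
.....
.....

Derivation:
Click 1 (2,0) count=2: revealed 1 new [(2,0)] -> total=1
Click 2 (1,4) count=0: revealed 8 new [(0,2) (0,3) (0,4) (1,2) (1,3) (1,4) (2,3) (2,4)] -> total=9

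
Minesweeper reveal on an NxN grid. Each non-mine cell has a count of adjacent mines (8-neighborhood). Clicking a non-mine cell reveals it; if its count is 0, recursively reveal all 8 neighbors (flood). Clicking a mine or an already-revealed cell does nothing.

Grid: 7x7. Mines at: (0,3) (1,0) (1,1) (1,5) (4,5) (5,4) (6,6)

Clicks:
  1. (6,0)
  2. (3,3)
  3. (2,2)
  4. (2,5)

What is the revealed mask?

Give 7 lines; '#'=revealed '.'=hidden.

Answer: .......
..###..
######.
#####..
#####..
####...
####...

Derivation:
Click 1 (6,0) count=0: revealed 26 new [(1,2) (1,3) (1,4) (2,0) (2,1) (2,2) (2,3) (2,4) (3,0) (3,1) (3,2) (3,3) (3,4) (4,0) (4,1) (4,2) (4,3) (4,4) (5,0) (5,1) (5,2) (5,3) (6,0) (6,1) (6,2) (6,3)] -> total=26
Click 2 (3,3) count=0: revealed 0 new [(none)] -> total=26
Click 3 (2,2) count=1: revealed 0 new [(none)] -> total=26
Click 4 (2,5) count=1: revealed 1 new [(2,5)] -> total=27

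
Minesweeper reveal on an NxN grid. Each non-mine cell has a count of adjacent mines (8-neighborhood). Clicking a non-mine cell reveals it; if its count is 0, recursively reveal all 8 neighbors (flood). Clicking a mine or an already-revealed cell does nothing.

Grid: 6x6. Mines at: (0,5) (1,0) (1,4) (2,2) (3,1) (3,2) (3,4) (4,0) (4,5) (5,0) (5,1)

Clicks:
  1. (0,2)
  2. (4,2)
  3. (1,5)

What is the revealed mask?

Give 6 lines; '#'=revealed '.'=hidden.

Answer: .###..
.###.#
......
......
..#...
......

Derivation:
Click 1 (0,2) count=0: revealed 6 new [(0,1) (0,2) (0,3) (1,1) (1,2) (1,3)] -> total=6
Click 2 (4,2) count=3: revealed 1 new [(4,2)] -> total=7
Click 3 (1,5) count=2: revealed 1 new [(1,5)] -> total=8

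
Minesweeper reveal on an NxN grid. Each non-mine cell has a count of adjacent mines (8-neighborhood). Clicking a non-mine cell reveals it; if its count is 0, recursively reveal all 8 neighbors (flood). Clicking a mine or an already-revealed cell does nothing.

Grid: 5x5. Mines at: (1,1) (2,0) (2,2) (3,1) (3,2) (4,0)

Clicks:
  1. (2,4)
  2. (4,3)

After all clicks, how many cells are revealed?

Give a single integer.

Click 1 (2,4) count=0: revealed 12 new [(0,2) (0,3) (0,4) (1,2) (1,3) (1,4) (2,3) (2,4) (3,3) (3,4) (4,3) (4,4)] -> total=12
Click 2 (4,3) count=1: revealed 0 new [(none)] -> total=12

Answer: 12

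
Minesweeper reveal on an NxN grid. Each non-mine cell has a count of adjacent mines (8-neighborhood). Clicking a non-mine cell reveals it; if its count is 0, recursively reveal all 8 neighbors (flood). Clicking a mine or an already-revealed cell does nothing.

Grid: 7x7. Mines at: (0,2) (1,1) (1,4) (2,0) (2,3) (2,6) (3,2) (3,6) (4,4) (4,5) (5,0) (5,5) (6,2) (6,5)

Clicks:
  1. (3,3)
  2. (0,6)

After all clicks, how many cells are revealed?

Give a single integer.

Click 1 (3,3) count=3: revealed 1 new [(3,3)] -> total=1
Click 2 (0,6) count=0: revealed 4 new [(0,5) (0,6) (1,5) (1,6)] -> total=5

Answer: 5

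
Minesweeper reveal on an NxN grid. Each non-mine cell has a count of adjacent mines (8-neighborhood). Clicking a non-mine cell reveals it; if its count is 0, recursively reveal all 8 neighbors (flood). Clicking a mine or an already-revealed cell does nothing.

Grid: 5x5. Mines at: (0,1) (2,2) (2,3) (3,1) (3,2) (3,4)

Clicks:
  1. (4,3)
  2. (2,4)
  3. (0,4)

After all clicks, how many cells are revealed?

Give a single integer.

Answer: 8

Derivation:
Click 1 (4,3) count=2: revealed 1 new [(4,3)] -> total=1
Click 2 (2,4) count=2: revealed 1 new [(2,4)] -> total=2
Click 3 (0,4) count=0: revealed 6 new [(0,2) (0,3) (0,4) (1,2) (1,3) (1,4)] -> total=8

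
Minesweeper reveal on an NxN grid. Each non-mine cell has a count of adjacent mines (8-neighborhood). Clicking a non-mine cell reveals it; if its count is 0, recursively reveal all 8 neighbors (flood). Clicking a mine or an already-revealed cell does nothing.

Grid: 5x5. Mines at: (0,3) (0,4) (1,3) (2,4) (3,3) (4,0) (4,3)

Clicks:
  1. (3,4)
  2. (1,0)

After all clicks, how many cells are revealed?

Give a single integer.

Answer: 13

Derivation:
Click 1 (3,4) count=3: revealed 1 new [(3,4)] -> total=1
Click 2 (1,0) count=0: revealed 12 new [(0,0) (0,1) (0,2) (1,0) (1,1) (1,2) (2,0) (2,1) (2,2) (3,0) (3,1) (3,2)] -> total=13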